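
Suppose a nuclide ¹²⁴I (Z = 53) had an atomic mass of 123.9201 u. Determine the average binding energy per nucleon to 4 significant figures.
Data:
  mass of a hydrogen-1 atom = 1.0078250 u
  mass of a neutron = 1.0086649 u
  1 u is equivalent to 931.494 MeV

8.337 MeV/nucleon

With 53 protons and 71 neutrons (A = 124):
Σm = 53·m(¹H) + 71·m_n = 53.4147250 + 71.6152079 = 125.0299329 u
The mass defect is 125.0299329 − 123.9201 = 1.1098329 u.
E_B = 1.1098329 × 931.494 = 1033.80 MeV
Dividing by A = 124 gives 8.337 MeV per nucleon.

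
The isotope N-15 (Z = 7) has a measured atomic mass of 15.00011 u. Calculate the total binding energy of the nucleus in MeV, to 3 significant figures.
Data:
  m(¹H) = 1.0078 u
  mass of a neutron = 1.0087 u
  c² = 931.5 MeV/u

Total constituent mass: 7 × 1.0078 + 8 × 1.0087 = 15.1242 u
The mass defect is 15.1242 − 15.00011 = 0.12409 u.
Converting to energy: 0.12409 u × 931.5 MeV/u = 115.590 MeV

116 MeV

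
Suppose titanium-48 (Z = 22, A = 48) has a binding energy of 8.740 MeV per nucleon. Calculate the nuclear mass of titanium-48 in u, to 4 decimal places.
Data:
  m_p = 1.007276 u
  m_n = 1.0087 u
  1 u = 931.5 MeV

47.9359 u

Total binding energy = 48 × 8.740 = 419.520 MeV
Mass defect = 419.520 MeV / (931.5 MeV/u) = 0.450370 u
Constituent mass = 22(1.007276) + 26(1.0087) = 48.386272 u
Nuclear mass = 48.386272 − 0.450370 = 47.935902 u ≈ 47.9359 u (to 4 decimal places)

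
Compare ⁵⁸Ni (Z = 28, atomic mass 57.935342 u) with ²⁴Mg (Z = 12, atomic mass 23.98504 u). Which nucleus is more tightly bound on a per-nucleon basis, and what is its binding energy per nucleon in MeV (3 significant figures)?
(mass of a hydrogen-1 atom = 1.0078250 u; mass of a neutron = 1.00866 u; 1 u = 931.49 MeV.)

⁵⁸Ni: Σm = 28(1.0078250) + 30(1.00866) = 58.4789000 u; Δm = 0.5435580 u; E_B = 506.32 MeV; E_B/A = 8.730 MeV
²⁴Mg: Σm = 12(1.0078250) + 12(1.00866) = 24.1978200 u; Δm = 0.2127800 u; E_B = 198.20 MeV; E_B/A = 8.258 MeV
⁵⁸Ni has the higher binding energy per nucleon, so it is the more tightly bound nucleus.

⁵⁸Ni; 8.73 MeV/nucleon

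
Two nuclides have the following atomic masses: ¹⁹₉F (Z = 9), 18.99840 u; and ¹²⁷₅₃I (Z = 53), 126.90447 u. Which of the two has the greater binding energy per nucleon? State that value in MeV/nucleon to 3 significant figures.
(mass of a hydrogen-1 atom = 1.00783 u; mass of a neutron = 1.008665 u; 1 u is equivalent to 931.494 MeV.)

¹⁹₉F: Σm = 9(1.00783) + 10(1.008665) = 19.157120 u; Δm = 0.158720 u; E_B = 147.847 MeV; E_B/A = 7.781 MeV
¹²⁷₅₃I: Σm = 53(1.00783) + 74(1.008665) = 128.056200 u; Δm = 1.151730 u; E_B = 1072.8 MeV; E_B/A = 8.447 MeV
¹²⁷₅₃I has the higher binding energy per nucleon, so it is the more tightly bound nucleus.

¹²⁷₅₃I; 8.45 MeV/nucleon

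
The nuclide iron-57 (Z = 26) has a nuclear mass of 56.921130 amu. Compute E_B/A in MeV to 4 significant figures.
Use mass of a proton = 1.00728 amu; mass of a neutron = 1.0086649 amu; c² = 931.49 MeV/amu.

8.772 MeV/nucleon

Total constituent mass: 26 × 1.00728 + 31 × 1.0086649 = 57.4578919 amu
Mass defect Δm = 57.4578919 − 56.921130 = 0.5367619 amu
Converting to energy: 0.5367619 amu × 931.49 MeV/amu = 499.988 MeV
Dividing by A = 57 gives 8.772 MeV per nucleon.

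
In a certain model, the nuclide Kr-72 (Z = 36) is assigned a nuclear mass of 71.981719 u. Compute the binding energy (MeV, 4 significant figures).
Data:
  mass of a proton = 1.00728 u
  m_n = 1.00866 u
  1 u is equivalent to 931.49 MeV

551.6 MeV

Σm = 36·m_p + 36·m_n = 36.26208 + 36.31176 = 72.57384 u
Δm = 72.57384 − 71.981719 = 0.592121 u
E_B = 0.592121 × 931.49 = 551.555 MeV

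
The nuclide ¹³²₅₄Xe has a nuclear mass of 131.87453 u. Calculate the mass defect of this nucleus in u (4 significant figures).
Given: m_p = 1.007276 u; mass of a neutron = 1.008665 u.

Z = 54, so N = A − Z = 132 − 54 = 78.
Total constituent mass: 54 × 1.007276 + 78 × 1.008665 = 133.068774 u
Δm = 133.068774 − 131.87453 = 1.194244 u

1.194 u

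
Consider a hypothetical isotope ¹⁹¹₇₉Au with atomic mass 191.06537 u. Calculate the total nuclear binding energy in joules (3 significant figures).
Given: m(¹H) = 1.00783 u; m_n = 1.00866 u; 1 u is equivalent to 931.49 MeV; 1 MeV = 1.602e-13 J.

With 79 protons and 112 neutrons (A = 191):
Σm = 79·m(¹H) + 112·m_n = 79.61857 + 112.96992 = 192.58849 u
Mass defect Δm = 192.58849 − 191.06537 = 1.52312 u
E_B = 1.52312 × 931.49 = 1418.77 MeV
In joules: 1418.77 MeV × 1.602e-13 J/MeV = 2.2729e-10 J

2.27e-10 J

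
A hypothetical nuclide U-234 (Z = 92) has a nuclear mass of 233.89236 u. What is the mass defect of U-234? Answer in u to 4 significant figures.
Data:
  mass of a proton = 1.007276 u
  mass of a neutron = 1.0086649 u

Mass of separated nucleons = 92(1.007276) + 142(1.0086649) = 92.669392 + 143.2304158 = 235.8998078 u
The mass defect is 235.8998078 − 233.89236 = 2.0074478 u.

2.007 u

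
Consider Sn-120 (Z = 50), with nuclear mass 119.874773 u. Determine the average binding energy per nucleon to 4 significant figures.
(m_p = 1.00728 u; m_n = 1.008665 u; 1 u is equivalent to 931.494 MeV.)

8.506 MeV/nucleon

The nucleus contains 50 protons and 120 − 50 = 70 neutrons.
Total constituent mass: 50 × 1.00728 + 70 × 1.008665 = 120.970550 u
Δm = 120.970550 − 119.874773 = 1.095777 u
E_B = 1.095777 × 931.494 = 1020.71 MeV
Dividing by A = 120 gives 8.506 MeV per nucleon.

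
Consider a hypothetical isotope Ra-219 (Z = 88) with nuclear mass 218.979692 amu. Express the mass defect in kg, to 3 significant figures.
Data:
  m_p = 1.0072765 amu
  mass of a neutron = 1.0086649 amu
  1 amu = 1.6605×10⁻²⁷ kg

2.98e-27 kg

Total constituent mass: 88 × 1.0072765 + 131 × 1.0086649 = 220.7754339 amu
Δm = 220.7754339 − 218.979692 = 1.7957419 amu
In SI units: 1.7957419 amu × 1.6605×10⁻²⁷ kg/amu = 2.9818e-27 kg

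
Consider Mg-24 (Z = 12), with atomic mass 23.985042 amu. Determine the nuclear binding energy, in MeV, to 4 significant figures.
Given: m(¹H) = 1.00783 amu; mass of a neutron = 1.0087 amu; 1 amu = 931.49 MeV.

198.7 MeV

Σm = 12·m(¹H) + 12·m_n = 12.09396 + 12.1044 = 24.19836 amu
The mass defect is 24.19836 − 23.985042 = 0.213318 amu.
Converting to energy: 0.213318 amu × 931.49 MeV/amu = 198.704 MeV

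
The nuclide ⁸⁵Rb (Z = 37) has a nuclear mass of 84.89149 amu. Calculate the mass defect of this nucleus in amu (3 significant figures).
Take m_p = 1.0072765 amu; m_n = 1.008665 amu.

0.794 amu

With 37 protons and 48 neutrons (A = 85):
Mass of separated nucleons = 37(1.0072765) + 48(1.008665) = 37.2692305 + 48.415920 = 85.6851505 amu
The mass defect is 85.6851505 − 84.89149 = 0.7936605 amu.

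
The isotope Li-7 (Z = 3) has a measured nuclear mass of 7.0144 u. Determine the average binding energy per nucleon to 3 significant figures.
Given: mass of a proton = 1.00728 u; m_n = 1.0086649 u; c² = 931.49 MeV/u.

The nucleus contains 3 protons and 7 − 3 = 4 neutrons.
Total constituent mass: 3 × 1.00728 + 4 × 1.0086649 = 7.0564996 u
The mass defect is 7.0564996 − 7.0144 = 0.0420996 u.
E_B = 0.0420996 × 931.49 = 39.2154 MeV
BE/A = 39.2154 MeV / 7 = 5.602 MeV/nucleon

5.60 MeV/nucleon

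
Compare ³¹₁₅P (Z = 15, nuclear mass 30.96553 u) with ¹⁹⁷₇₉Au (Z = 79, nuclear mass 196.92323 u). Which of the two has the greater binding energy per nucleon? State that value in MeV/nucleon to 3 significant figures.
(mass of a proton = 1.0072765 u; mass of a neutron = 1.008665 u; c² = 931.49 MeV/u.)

³¹₁₅P; 8.48 MeV/nucleon

³¹₁₅P: Σm = 15(1.0072765) + 16(1.008665) = 31.2477875 u; Δm = 0.2822575 u; E_B = 262.92 MeV; E_B/A = 8.481 MeV
¹⁹⁷₇₉Au: Σm = 79(1.0072765) + 118(1.008665) = 198.5973135 u; Δm = 1.6740835 u; E_B = 1559.4 MeV; E_B/A = 7.916 MeV
³¹₁₅P has the higher binding energy per nucleon, so it is the more tightly bound nucleus.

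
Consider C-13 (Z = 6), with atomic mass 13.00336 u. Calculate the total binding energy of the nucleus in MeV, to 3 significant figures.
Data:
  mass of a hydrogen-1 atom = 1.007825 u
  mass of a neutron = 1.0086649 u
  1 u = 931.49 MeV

97.1 MeV

Z = 6, so N = A − Z = 13 − 6 = 7.
Mass of separated nucleons = 6(1.007825) + 7(1.0086649) = 6.046950 + 7.0606543 = 13.1076043 u
The mass defect is 13.1076043 − 13.00336 = 0.1042443 u.
Converting to energy: 0.1042443 u × 931.49 MeV/u = 97.1025 MeV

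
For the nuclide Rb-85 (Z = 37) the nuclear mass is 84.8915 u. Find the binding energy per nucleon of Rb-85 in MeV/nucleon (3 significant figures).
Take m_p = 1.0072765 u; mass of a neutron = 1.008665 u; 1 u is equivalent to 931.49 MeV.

8.70 MeV/nucleon

With 37 protons and 48 neutrons (A = 85):
Σm = 37·m_p + 48·m_n = 37.2692305 + 48.415920 = 85.6851505 u
The mass defect is 85.6851505 − 84.8915 = 0.7936505 u.
Converting to energy: 0.7936505 u × 931.49 MeV/u = 739.278 MeV
BE/A = 739.278 MeV / 85 = 8.697 MeV/nucleon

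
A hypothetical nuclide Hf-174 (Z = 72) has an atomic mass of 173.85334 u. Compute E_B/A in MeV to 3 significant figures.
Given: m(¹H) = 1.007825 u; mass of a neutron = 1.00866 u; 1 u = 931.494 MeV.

8.53 MeV/nucleon

With 72 protons and 102 neutrons (A = 174):
Σm = 72·m(¹H) + 102·m_n = 72.563400 + 102.88332 = 175.446720 u
The mass defect is 175.446720 − 173.85334 = 1.593380 u.
Converting to energy: 1.593380 u × 931.494 MeV/u = 1484.22 MeV
BE/A = 1484.22 MeV / 174 = 8.530 MeV/nucleon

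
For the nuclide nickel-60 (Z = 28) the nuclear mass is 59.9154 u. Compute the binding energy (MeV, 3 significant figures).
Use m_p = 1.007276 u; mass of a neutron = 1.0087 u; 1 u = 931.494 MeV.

Total constituent mass: 28 × 1.007276 + 32 × 1.0087 = 60.482128 u
The mass defect is 60.482128 − 59.9154 = 0.566728 u.
Binding energy = Δm·c² = 0.566728 × 931.494 MeV/u = 527.904 MeV

528 MeV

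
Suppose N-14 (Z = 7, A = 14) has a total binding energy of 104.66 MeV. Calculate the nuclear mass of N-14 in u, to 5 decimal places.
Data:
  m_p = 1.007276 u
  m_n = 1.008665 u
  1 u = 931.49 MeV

13.99923 u

Mass defect = 104.66 MeV / (931.49 MeV/u) = 0.1123576 u
Constituent mass = 7(1.007276) + 7(1.008665) = 14.111587 u
Nuclear mass = 14.111587 − 0.1123576 = 13.9992294 u ≈ 13.99923 u (to 5 decimal places)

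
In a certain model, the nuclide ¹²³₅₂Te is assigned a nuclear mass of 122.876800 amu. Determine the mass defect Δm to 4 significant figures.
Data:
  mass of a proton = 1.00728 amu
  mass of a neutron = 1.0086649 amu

With 52 protons and 71 neutrons (A = 123):
Total constituent mass: 52 × 1.00728 + 71 × 1.0086649 = 123.9937679 amu
Mass defect Δm = 123.9937679 − 122.876800 = 1.1169679 amu

1.117 amu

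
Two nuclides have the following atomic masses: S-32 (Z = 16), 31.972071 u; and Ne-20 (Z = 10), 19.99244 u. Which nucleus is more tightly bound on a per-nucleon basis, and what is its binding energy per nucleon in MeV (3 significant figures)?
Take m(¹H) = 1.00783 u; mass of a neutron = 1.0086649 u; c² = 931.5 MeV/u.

S-32; 8.50 MeV/nucleon

S-32: Σm = 16(1.00783) + 16(1.0086649) = 32.2639184 u; Δm = 0.2918474 u; E_B = 271.8559 MeV; E_B/A = 8.495 MeV
Ne-20: Σm = 10(1.00783) + 10(1.0086649) = 20.1649490 u; Δm = 0.1725090 u; E_B = 160.692 MeV; E_B/A = 8.0346 MeV
S-32 has the higher binding energy per nucleon, so it is the more tightly bound nucleus.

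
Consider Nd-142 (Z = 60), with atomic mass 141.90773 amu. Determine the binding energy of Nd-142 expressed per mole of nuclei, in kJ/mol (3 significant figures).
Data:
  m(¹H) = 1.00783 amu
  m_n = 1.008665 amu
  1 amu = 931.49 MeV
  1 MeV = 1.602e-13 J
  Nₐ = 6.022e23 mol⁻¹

Total constituent mass: 60 × 1.00783 + 82 × 1.008665 = 143.180330 amu
The mass defect is 143.180330 − 141.90773 = 1.272600 amu.
Binding energy = Δm·c² = 1.272600 × 931.49 MeV/amu = 1185.41 MeV
Per nucleus in joules: 1185.41 MeV × 1.602e-13 J/MeV = 1.8990e-10 J
Per mole: 1.8990e-10 J × 6.022e23 mol⁻¹ = 1.1436e+14 J/mol

1.14e+11 kJ/mol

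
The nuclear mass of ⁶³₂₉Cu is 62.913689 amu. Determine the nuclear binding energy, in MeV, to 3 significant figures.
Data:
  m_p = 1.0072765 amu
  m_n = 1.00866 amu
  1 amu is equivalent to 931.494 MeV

551 MeV

Total constituent mass: 29 × 1.0072765 + 34 × 1.00866 = 63.5054585 amu
The mass defect is 63.5054585 − 62.913689 = 0.5917695 amu.
Binding energy = Δm·c² = 0.5917695 × 931.494 MeV/amu = 551.230 MeV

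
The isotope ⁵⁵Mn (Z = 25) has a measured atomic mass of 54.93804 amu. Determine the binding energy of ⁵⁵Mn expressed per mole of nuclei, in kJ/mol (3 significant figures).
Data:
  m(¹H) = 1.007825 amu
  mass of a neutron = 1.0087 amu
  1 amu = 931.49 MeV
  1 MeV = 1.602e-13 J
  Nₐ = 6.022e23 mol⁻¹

Total constituent mass: 25 × 1.007825 + 30 × 1.0087 = 55.456625 amu
Mass defect Δm = 55.456625 − 54.93804 = 0.518585 amu
Converting to energy: 0.518585 amu × 931.49 MeV/amu = 483.057 MeV
Per nucleus in joules: 483.057 MeV × 1.602e-13 J/MeV = 7.7386e-11 J
Per mole: 7.7386e-11 J × 6.022e23 mol⁻¹ = 4.6602e+13 J/mol

4.66e+10 kJ/mol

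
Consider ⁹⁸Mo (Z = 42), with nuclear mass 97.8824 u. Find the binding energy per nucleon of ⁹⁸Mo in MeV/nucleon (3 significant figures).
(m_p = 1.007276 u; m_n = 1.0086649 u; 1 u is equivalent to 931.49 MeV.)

8.63 MeV/nucleon

Mass of separated nucleons = 42(1.007276) + 56(1.0086649) = 42.305592 + 56.4852344 = 98.7908264 u
The mass defect is 98.7908264 − 97.8824 = 0.9084264 u.
Binding energy = Δm·c² = 0.9084264 × 931.49 MeV/u = 846.190 MeV
Dividing by A = 98 gives 8.6346 MeV per nucleon.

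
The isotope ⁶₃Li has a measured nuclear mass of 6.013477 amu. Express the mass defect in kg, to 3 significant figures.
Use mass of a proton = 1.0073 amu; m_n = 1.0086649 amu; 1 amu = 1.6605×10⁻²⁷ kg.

5.72e-29 kg

Z = 3, so N = A − Z = 6 − 3 = 3.
Total constituent mass: 3 × 1.0073 + 3 × 1.0086649 = 6.0478947 amu
The mass defect is 6.0478947 − 6.013477 = 0.0344177 amu.
In SI units: 0.0344177 amu × 1.6605×10⁻²⁷ kg/amu = 5.7151e-29 kg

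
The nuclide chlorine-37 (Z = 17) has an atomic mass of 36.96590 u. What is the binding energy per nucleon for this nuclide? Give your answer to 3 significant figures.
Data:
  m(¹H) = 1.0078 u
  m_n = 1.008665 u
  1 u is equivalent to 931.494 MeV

8.56 MeV/nucleon

With 17 protons and 20 neutrons (A = 37):
Σm = 17·m(¹H) + 20·m_n = 17.1326 + 20.173300 = 37.305900 u
The mass defect is 37.305900 − 36.96590 = 0.340000 u.
Binding energy = Δm·c² = 0.340000 × 931.494 MeV/u = 316.708 MeV
Per nucleon: 316.708 / 37 = 8.560 MeV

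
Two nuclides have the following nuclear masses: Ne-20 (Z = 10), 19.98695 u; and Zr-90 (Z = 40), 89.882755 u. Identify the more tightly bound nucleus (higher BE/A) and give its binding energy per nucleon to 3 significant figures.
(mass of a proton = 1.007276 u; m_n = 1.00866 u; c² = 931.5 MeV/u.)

Ne-20: Σm = 10(1.007276) + 10(1.00866) = 20.159360 u; Δm = 0.172410 u; E_B = 160.60 MeV; E_B/A = 8.030 MeV
Zr-90: Σm = 40(1.007276) + 50(1.00866) = 90.724040 u; Δm = 0.841285 u; E_B = 783.66 MeV; E_B/A = 8.707 MeV
Zr-90 has the higher binding energy per nucleon, so it is the more tightly bound nucleus.

Zr-90; 8.71 MeV/nucleon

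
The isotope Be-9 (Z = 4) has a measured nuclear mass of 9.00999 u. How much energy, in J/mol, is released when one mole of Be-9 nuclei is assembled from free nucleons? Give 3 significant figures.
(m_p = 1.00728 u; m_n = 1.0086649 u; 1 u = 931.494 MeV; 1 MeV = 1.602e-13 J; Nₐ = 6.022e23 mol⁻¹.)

5.61e+12 J/mol

Z = 4, so N = A − Z = 9 − 4 = 5.
Total constituent mass: 4 × 1.00728 + 5 × 1.0086649 = 9.0724445 u
Δm = 9.0724445 − 9.00999 = 0.0624545 u
Binding energy = Δm·c² = 0.0624545 × 931.494 MeV/u = 58.1760 MeV
Per nucleus in joules: 58.1760 MeV × 1.602e-13 J/MeV = 9.3198e-12 J
Per mole: 9.3198e-12 J × 6.022e23 mol⁻¹ = 5.6124e+12 J/mol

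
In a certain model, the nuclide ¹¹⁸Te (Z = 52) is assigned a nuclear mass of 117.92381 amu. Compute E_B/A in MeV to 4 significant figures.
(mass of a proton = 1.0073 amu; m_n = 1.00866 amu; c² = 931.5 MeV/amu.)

8.110 MeV/nucleon

The nucleus contains 52 protons and 118 − 52 = 66 neutrons.
Total constituent mass: 52 × 1.0073 + 66 × 1.00866 = 118.95116 amu
The mass defect is 118.95116 − 117.92381 = 1.02735 amu.
Binding energy = Δm·c² = 1.02735 × 931.5 MeV/amu = 956.977 MeV
Per nucleon: 956.977 / 118 = 8.110 MeV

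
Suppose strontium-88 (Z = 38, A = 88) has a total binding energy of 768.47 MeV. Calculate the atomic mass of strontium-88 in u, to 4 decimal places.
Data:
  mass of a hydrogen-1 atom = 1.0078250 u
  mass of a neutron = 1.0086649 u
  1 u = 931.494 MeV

Mass defect = 768.47 MeV / (931.494 MeV/u) = 0.824987 u
Constituent mass = 38(1.0078250) + 50(1.0086649) = 88.7305950 u
Atomic mass = 88.7305950 − 0.824987 = 87.9056080 u ≈ 87.9056 u (to 4 decimal places)

87.9056 u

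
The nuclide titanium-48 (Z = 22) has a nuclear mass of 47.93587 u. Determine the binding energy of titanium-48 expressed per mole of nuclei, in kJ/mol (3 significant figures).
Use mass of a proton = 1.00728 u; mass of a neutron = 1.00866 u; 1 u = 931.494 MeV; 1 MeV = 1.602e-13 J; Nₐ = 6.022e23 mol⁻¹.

4.04e+10 kJ/mol

The nucleus contains 22 protons and 48 − 22 = 26 neutrons.
Total constituent mass: 22 × 1.00728 + 26 × 1.00866 = 48.38532 u
Δm = 48.38532 − 47.93587 = 0.44945 u
E_B = 0.44945 × 931.494 = 418.660 MeV
Per nucleus in joules: 418.660 MeV × 1.602e-13 J/MeV = 6.7069e-11 J
Per mole: 6.7069e-11 J × 6.022e23 mol⁻¹ = 4.0389e+13 J/mol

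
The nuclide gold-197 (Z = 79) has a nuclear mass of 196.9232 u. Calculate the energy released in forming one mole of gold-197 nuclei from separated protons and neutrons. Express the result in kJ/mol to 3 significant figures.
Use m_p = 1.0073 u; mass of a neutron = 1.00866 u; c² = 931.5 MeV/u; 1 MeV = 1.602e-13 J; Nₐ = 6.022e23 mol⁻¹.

Total constituent mass: 79 × 1.0073 + 118 × 1.00866 = 198.59858 u
Δm = 198.59858 − 196.9232 = 1.67538 u
Binding energy = Δm·c² = 1.67538 × 931.5 MeV/u = 1560.62 MeV
Per nucleus in joules: 1560.62 MeV × 1.602e-13 J/MeV = 2.5001e-10 J
Per mole: 2.5001e-10 J × 6.022e23 mol⁻¹ = 1.5056e+14 J/mol

1.51e+11 kJ/mol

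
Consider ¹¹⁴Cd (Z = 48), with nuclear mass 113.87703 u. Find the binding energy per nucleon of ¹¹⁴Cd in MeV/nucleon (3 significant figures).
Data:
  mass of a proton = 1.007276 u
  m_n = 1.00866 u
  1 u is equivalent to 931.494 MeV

Z = 48, so N = A − Z = 114 − 48 = 66.
Mass of separated nucleons = 48(1.007276) + 66(1.00866) = 48.349248 + 66.57156 = 114.920808 u
Mass defect Δm = 114.920808 − 113.87703 = 1.043778 u
Converting to energy: 1.043778 u × 931.494 MeV/u = 972.273 MeV
BE/A = 972.273 MeV / 114 = 8.529 MeV/nucleon

8.53 MeV/nucleon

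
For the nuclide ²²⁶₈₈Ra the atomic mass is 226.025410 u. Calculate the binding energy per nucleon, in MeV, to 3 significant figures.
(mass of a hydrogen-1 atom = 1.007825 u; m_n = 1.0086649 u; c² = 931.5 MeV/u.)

The nucleus contains 88 protons and 226 − 88 = 138 neutrons.
Total constituent mass: 88 × 1.007825 + 138 × 1.0086649 = 227.8843562 u
The mass defect is 227.8843562 − 226.025410 = 1.8589462 u.
Binding energy = Δm·c² = 1.8589462 × 931.5 MeV/u = 1731.61 MeV
BE/A = 1731.61 MeV / 226 = 7.662 MeV/nucleon

7.66 MeV/nucleon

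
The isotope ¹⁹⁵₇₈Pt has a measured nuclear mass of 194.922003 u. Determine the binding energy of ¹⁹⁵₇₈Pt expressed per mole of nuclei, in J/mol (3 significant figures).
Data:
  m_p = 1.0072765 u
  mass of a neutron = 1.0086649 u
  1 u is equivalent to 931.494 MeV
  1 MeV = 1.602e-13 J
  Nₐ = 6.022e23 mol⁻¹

1.49e+14 J/mol

The nucleus contains 78 protons and 195 − 78 = 117 neutrons.
Mass of separated nucleons = 78(1.0072765) + 117(1.0086649) = 78.5675670 + 118.0137933 = 196.5813603 u
Δm = 196.5813603 − 194.922003 = 1.6593573 u
Binding energy = Δm·c² = 1.6593573 × 931.494 MeV/u = 1545.68 MeV
Per nucleus in joules: 1545.68 MeV × 1.602e-13 J/MeV = 2.4762e-10 J
Per mole: 2.4762e-10 J × 6.022e23 mol⁻¹ = 1.4912e+14 J/mol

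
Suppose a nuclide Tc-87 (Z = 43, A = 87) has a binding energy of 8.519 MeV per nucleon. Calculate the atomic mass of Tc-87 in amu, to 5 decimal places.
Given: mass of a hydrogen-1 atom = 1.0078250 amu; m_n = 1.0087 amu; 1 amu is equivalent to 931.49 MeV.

Total binding energy = 87 × 8.519 = 741.153 MeV
Mass defect = 741.153 MeV / (931.49 MeV/amu) = 0.7956639 amu
Constituent mass = 43(1.0078250) + 44(1.0087) = 87.7192750 amu
Atomic mass = 87.7192750 − 0.7956639 = 86.9236111 amu ≈ 86.92361 amu (to 5 decimal places)

86.92361 amu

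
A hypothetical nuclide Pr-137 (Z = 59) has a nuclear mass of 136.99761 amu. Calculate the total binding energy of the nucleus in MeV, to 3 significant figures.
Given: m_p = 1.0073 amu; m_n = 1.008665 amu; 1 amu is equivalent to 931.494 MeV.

1030 MeV

Mass of separated nucleons = 59(1.0073) + 78(1.008665) = 59.4307 + 78.675870 = 138.106570 amu
The mass defect is 138.106570 − 136.99761 = 1.108960 amu.
Converting to energy: 1.108960 amu × 931.494 MeV/amu = 1032.99 MeV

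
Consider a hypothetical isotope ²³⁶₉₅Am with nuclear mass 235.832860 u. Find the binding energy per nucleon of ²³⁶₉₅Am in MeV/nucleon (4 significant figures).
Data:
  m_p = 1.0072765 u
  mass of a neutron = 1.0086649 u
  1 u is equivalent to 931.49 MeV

8.210 MeV/nucleon

Z = 95, so N = A − Z = 236 − 95 = 141.
Mass of separated nucleons = 95(1.0072765) + 141(1.0086649) = 95.6912675 + 142.2217509 = 237.9130184 u
Δm = 237.9130184 − 235.832860 = 2.0801584 u
Binding energy = Δm·c² = 2.0801584 × 931.49 MeV/u = 1937.65 MeV
Per nucleon: 1937.65 / 236 = 8.210 MeV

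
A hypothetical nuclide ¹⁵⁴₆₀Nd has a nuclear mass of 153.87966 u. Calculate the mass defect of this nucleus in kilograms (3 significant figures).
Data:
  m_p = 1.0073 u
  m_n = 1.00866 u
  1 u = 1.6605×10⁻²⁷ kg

Z = 60, so N = A − Z = 154 − 60 = 94.
Mass of separated nucleons = 60(1.0073) + 94(1.00866) = 60.4380 + 94.81404 = 155.25204 u
The mass defect is 155.25204 − 153.87966 = 1.37238 u.
In SI units: 1.37238 u × 1.6605×10⁻²⁷ kg/u = 2.2788e-27 kg

2.28e-27 kg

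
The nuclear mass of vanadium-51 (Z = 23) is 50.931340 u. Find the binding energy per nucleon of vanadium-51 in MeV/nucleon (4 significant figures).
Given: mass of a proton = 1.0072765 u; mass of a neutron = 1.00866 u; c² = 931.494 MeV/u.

Σm = 23·m_p + 28·m_n = 23.1673595 + 28.24248 = 51.4098395 u
The mass defect is 51.4098395 − 50.931340 = 0.4784995 u.
E_B = 0.4784995 × 931.494 = 445.719 MeV
Per nucleon: 445.719 / 51 = 8.740 MeV

8.740 MeV/nucleon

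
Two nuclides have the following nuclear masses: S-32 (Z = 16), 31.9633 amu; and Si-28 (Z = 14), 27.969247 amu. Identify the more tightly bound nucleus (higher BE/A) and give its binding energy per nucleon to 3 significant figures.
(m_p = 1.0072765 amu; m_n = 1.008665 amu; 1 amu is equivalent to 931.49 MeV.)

S-32: Σm = 16(1.0072765) + 16(1.008665) = 32.2550640 amu; Δm = 0.2917640 amu; E_B = 271.78 MeV; E_B/A = 8.493 MeV
Si-28: Σm = 14(1.0072765) + 14(1.008665) = 28.2231810 amu; Δm = 0.2539340 amu; E_B = 236.54 MeV; E_B/A = 8.448 MeV
S-32 has the higher binding energy per nucleon, so it is the more tightly bound nucleus.

S-32; 8.49 MeV/nucleon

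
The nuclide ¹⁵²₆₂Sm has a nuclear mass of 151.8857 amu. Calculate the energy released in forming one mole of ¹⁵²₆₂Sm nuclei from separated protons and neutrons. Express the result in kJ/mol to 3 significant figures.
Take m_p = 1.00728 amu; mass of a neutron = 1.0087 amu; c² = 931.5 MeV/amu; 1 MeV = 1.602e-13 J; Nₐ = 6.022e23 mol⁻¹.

1.21e+11 kJ/mol

Mass of separated nucleons = 62(1.00728) + 90(1.0087) = 62.45136 + 90.7830 = 153.23436 amu
Mass defect Δm = 153.23436 − 151.8857 = 1.34866 amu
E_B = 1.34866 × 931.5 = 1256.28 MeV
Per nucleus in joules: 1256.28 MeV × 1.602e-13 J/MeV = 2.0126e-10 J
Per mole: 2.0126e-10 J × 6.022e23 mol⁻¹ = 1.2120e+14 J/mol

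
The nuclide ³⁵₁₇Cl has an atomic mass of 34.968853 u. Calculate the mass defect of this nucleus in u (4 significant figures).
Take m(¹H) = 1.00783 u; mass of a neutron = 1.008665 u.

0.3202 u

With 17 protons and 18 neutrons (A = 35):
Σm = 17·m(¹H) + 18·m_n = 17.13311 + 18.155970 = 35.289080 u
The mass defect is 35.289080 − 34.968853 = 0.320227 u.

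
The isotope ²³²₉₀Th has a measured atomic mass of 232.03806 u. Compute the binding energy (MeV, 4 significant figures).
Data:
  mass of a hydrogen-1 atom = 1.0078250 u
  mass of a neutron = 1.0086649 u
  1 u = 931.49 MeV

1767 MeV

With 90 protons and 142 neutrons (A = 232):
Total constituent mass: 90 × 1.0078250 + 142 × 1.0086649 = 233.9346658 u
The mass defect is 233.9346658 − 232.03806 = 1.8966058 u.
Binding energy = Δm·c² = 1.8966058 × 931.49 MeV/u = 1766.67 MeV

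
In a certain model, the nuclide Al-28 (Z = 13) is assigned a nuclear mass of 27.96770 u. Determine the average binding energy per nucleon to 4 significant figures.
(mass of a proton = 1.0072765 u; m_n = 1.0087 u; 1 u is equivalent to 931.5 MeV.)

8.563 MeV/nucleon

The nucleus contains 13 protons and 28 − 13 = 15 neutrons.
Σm = 13·m_p + 15·m_n = 13.0945945 + 15.1305 = 28.2250945 u
Mass defect Δm = 28.2250945 − 27.96770 = 0.2573945 u
Converting to energy: 0.2573945 u × 931.5 MeV/u = 239.763 MeV
BE/A = 239.763 MeV / 28 = 8.563 MeV/nucleon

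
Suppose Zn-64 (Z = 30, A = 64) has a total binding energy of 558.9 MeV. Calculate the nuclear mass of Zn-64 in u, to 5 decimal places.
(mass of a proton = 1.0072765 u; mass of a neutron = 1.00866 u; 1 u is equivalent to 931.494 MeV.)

63.91273 u

Mass defect = 558.9 MeV / (931.494 MeV/u) = 0.6000039 u
Constituent mass = 30(1.0072765) + 34(1.00866) = 64.5127350 u
Nuclear mass = 64.5127350 − 0.6000039 = 63.9127311 u ≈ 63.91273 u (to 5 decimal places)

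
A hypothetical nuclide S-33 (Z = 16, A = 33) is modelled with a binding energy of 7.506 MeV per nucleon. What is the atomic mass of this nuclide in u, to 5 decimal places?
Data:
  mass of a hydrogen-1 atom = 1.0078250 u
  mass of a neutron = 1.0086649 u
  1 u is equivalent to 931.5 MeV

33.00659 u

Total binding energy = 33 × 7.506 = 247.698 MeV
Mass defect = 247.698 MeV / (931.5 MeV/u) = 0.2659130 u
Constituent mass = 16(1.0078250) + 17(1.0086649) = 33.2725033 u
Atomic mass = 33.2725033 − 0.2659130 = 33.0065903 u ≈ 33.00659 u (to 5 decimal places)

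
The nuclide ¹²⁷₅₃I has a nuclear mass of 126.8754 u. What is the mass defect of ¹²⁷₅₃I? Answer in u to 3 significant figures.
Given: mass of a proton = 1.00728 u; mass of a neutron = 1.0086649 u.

Mass of separated nucleons = 53(1.00728) + 74(1.0086649) = 53.38584 + 74.6412026 = 128.0270426 u
Mass defect Δm = 128.0270426 − 126.8754 = 1.1516426 u

1.15 u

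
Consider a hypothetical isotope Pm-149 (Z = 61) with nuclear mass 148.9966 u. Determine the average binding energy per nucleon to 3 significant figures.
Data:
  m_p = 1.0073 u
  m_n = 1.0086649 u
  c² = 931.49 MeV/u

7.57 MeV/nucleon

With 61 protons and 88 neutrons (A = 149):
Σm = 61·m_p + 88·m_n = 61.4453 + 88.7625112 = 150.2078112 u
Mass defect Δm = 150.2078112 − 148.9966 = 1.2112112 u
Binding energy = Δm·c² = 1.2112112 × 931.49 MeV/u = 1128.23 MeV
BE/A = 1128.23 MeV / 149 = 7.572 MeV/nucleon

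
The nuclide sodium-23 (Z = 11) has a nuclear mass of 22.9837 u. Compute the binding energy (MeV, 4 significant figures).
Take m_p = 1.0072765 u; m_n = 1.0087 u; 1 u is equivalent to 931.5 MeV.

With 11 protons and 12 neutrons (A = 23):
Total constituent mass: 11 × 1.0072765 + 12 × 1.0087 = 23.1844415 u
Mass defect Δm = 23.1844415 − 22.9837 = 0.2007415 u
E_B = 0.2007415 × 931.5 = 186.991 MeV

187.0 MeV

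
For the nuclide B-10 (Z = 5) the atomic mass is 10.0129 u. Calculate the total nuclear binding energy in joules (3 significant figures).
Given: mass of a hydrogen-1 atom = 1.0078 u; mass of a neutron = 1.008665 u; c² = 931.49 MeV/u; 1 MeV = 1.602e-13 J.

1.04e-11 J

The nucleus contains 5 protons and 10 − 5 = 5 neutrons.
Σm = 5·m(¹H) + 5·m_n = 5.0390 + 5.043325 = 10.082325 u
The mass defect is 10.082325 − 10.0129 = 0.069425 u.
Converting to energy: 0.069425 u × 931.49 MeV/u = 64.6687 MeV
In joules: 64.6687 MeV × 1.602e-13 J/MeV = 1.0360e-11 J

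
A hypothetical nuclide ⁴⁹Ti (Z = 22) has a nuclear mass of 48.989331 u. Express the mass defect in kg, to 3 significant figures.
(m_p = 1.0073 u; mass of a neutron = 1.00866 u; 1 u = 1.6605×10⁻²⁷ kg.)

6.73e-28 kg

The nucleus contains 22 protons and 49 − 22 = 27 neutrons.
Total constituent mass: 22 × 1.0073 + 27 × 1.00866 = 49.39442 u
The mass defect is 49.39442 − 48.989331 = 0.405089 u.
In SI units: 0.405089 u × 1.6605×10⁻²⁷ kg/u = 6.7265e-28 kg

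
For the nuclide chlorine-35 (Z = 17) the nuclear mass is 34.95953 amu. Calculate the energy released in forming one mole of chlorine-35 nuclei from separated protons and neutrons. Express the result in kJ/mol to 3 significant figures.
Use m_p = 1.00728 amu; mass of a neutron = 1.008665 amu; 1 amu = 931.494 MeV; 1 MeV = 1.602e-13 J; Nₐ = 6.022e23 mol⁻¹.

With 17 protons and 18 neutrons (A = 35):
Mass of separated nucleons = 17(1.00728) + 18(1.008665) = 17.12376 + 18.155970 = 35.279730 amu
Δm = 35.279730 − 34.95953 = 0.320200 amu
Binding energy = Δm·c² = 0.320200 × 931.494 MeV/amu = 298.264 MeV
Per nucleus in joules: 298.264 MeV × 1.602e-13 J/MeV = 4.7782e-11 J
Per mole: 4.7782e-11 J × 6.022e23 mol⁻¹ = 2.8774e+13 J/mol

2.88e+10 kJ/mol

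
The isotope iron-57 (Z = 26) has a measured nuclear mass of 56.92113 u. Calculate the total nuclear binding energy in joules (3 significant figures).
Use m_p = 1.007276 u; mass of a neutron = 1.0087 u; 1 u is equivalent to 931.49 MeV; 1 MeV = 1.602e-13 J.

The nucleus contains 26 protons and 57 − 26 = 31 neutrons.
Mass of separated nucleons = 26(1.007276) + 31(1.0087) = 26.189176 + 31.2697 = 57.458876 u
The mass defect is 57.458876 − 56.92113 = 0.537746 u.
E_B = 0.537746 × 931.49 = 500.905 MeV
In joules: 500.905 MeV × 1.602e-13 J/MeV = 8.0245e-11 J

8.02e-11 J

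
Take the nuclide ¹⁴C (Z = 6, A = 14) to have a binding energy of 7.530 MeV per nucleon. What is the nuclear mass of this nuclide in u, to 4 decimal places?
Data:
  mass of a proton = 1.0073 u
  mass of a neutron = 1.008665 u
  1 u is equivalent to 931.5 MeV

Total binding energy = 14 × 7.530 = 105.420 MeV
Mass defect = 105.420 MeV / (931.5 MeV/u) = 0.113172 u
Constituent mass = 6(1.0073) + 8(1.008665) = 14.113120 u
Nuclear mass = 14.113120 − 0.113172 = 13.999948 u ≈ 13.9999 u (to 4 decimal places)

13.9999 u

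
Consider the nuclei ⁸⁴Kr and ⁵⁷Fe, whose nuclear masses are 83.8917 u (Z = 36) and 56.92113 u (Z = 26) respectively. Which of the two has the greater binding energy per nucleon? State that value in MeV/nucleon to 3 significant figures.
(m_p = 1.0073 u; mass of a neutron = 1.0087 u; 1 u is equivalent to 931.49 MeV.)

⁵⁷Fe; 8.80 MeV/nucleon

⁸⁴Kr: Σm = 36(1.0073) + 48(1.0087) = 84.6804 u; Δm = 0.7887 u; E_B = 734.67 MeV; E_B/A = 8.746 MeV
⁵⁷Fe: Σm = 26(1.0073) + 31(1.0087) = 57.4595 u; Δm = 0.53837 u; E_B = 501.49 MeV; E_B/A = 8.798 MeV
⁵⁷Fe has the higher binding energy per nucleon, so it is the more tightly bound nucleus.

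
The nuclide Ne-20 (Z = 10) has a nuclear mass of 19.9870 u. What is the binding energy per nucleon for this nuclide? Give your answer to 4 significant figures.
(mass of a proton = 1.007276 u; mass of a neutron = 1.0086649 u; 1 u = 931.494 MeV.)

8.030 MeV/nucleon

Z = 10, so N = A − Z = 20 − 10 = 10.
Total constituent mass: 10 × 1.007276 + 10 × 1.0086649 = 20.1594090 u
Δm = 20.1594090 − 19.9870 = 0.1724090 u
Binding energy = Δm·c² = 0.1724090 × 931.494 MeV/u = 160.598 MeV
Dividing by A = 20 gives 8.030 MeV per nucleon.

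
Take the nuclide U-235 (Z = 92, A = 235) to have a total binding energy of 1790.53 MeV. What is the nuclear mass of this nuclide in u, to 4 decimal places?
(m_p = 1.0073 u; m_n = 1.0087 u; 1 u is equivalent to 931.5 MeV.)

Mass defect = 1790.53 MeV / (931.5 MeV/u) = 1.922201 u
Constituent mass = 92(1.0073) + 143(1.0087) = 236.9157 u
Nuclear mass = 236.9157 − 1.922201 = 234.993499 u ≈ 234.9935 u (to 4 decimal places)

234.9935 u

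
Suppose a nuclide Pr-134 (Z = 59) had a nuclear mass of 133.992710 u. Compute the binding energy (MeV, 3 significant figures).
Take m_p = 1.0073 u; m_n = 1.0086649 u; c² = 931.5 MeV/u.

Z = 59, so N = A − Z = 134 − 59 = 75.
Σm = 59·m_p + 75·m_n = 59.4307 + 75.6498675 = 135.0805675 u
Mass defect Δm = 135.0805675 − 133.992710 = 1.0878575 u
Binding energy = Δm·c² = 1.0878575 × 931.5 MeV/u = 1013.34 MeV

1010 MeV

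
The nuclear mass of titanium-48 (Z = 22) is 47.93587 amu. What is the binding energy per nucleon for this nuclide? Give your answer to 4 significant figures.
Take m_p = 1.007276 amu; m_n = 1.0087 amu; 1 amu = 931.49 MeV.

8.741 MeV/nucleon

Mass of separated nucleons = 22(1.007276) + 26(1.0087) = 22.160072 + 26.2262 = 48.386272 amu
Mass defect Δm = 48.386272 − 47.93587 = 0.450402 amu
Converting to energy: 0.450402 amu × 931.49 MeV/amu = 419.545 MeV
Per nucleon: 419.545 / 48 = 8.741 MeV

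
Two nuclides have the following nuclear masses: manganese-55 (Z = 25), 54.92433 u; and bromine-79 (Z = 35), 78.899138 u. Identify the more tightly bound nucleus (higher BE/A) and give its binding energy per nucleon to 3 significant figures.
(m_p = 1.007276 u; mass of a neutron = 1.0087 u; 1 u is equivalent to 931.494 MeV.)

manganese-55: Σm = 25(1.007276) + 30(1.0087) = 55.442900 u; Δm = 0.518570 u; E_B = 483.04 MeV; E_B/A = 8.783 MeV
bromine-79: Σm = 35(1.007276) + 44(1.0087) = 79.637460 u; Δm = 0.738322 u; E_B = 687.74 MeV; E_B/A = 8.706 MeV
manganese-55 has the higher binding energy per nucleon, so it is the more tightly bound nucleus.

manganese-55; 8.78 MeV/nucleon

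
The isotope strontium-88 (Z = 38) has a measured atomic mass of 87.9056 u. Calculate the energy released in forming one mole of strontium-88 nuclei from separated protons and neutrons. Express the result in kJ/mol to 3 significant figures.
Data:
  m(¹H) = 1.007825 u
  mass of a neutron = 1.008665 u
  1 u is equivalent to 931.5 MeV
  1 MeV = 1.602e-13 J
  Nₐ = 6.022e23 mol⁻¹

7.41e+10 kJ/mol

The nucleus contains 38 protons and 88 − 38 = 50 neutrons.
Total constituent mass: 38 × 1.007825 + 50 × 1.008665 = 88.730600 u
Mass defect Δm = 88.730600 − 87.9056 = 0.825000 u
E_B = 0.825000 × 931.5 = 768.488 MeV
Per nucleus in joules: 768.488 MeV × 1.602e-13 J/MeV = 1.2311e-10 J
Per mole: 1.2311e-10 J × 6.022e23 mol⁻¹ = 7.4137e+13 J/mol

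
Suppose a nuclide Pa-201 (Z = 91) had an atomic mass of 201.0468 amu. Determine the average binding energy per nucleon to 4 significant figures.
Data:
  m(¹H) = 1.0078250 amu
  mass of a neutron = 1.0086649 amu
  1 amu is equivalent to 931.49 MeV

The nucleus contains 91 protons and 201 − 91 = 110 neutrons.
Mass of separated nucleons = 91(1.0078250) + 110(1.0086649) = 91.7120750 + 110.9531390 = 202.6652140 amu
The mass defect is 202.6652140 − 201.0468 = 1.6184140 amu.
Binding energy = Δm·c² = 1.6184140 × 931.49 MeV/amu = 1507.54 MeV
Dividing by A = 201 gives 7.500 MeV per nucleon.

7.500 MeV/nucleon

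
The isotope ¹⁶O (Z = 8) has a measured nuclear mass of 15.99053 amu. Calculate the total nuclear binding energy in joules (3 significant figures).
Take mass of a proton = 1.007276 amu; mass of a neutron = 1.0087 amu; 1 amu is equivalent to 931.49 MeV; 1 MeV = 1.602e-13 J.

2.05e-11 J

With 8 protons and 8 neutrons (A = 16):
Mass of separated nucleons = 8(1.007276) + 8(1.0087) = 8.058208 + 8.0696 = 16.127808 amu
Mass defect Δm = 16.127808 − 15.99053 = 0.137278 amu
Converting to energy: 0.137278 amu × 931.49 MeV/amu = 127.873 MeV
In joules: 127.873 MeV × 1.602e-13 J/MeV = 2.0485e-11 J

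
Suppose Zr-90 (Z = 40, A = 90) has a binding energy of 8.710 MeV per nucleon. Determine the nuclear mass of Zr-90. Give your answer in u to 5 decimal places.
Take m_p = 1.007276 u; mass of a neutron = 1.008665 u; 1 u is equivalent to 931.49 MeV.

89.88274 u

Total binding energy = 90 × 8.710 = 783.900 MeV
Mass defect = 783.900 MeV / (931.49 MeV/u) = 0.8415549 u
Constituent mass = 40(1.007276) + 50(1.008665) = 90.724290 u
Nuclear mass = 90.724290 − 0.8415549 = 89.8827351 u ≈ 89.88274 u (to 5 decimal places)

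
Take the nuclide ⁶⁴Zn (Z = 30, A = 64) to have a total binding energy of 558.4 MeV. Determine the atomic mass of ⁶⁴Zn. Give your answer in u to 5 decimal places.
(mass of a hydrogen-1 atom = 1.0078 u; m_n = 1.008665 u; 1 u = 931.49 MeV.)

63.92914 u

Mass defect = 558.4 MeV / (931.49 MeV/u) = 0.5994697 u
Constituent mass = 30(1.0078) + 34(1.008665) = 64.528610 u
Atomic mass = 64.528610 − 0.5994697 = 63.9291403 u ≈ 63.92914 u (to 5 decimal places)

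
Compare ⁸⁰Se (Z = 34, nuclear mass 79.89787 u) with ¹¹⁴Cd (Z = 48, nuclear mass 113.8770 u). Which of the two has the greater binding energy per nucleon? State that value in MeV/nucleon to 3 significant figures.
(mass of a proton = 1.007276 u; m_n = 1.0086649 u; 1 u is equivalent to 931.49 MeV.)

⁸⁰Se: Σm = 34(1.007276) + 46(1.0086649) = 80.6459694 u; Δm = 0.7480994 u; E_B = 696.85 MeV; E_B/A = 8.711 MeV
¹¹⁴Cd: Σm = 48(1.007276) + 66(1.0086649) = 114.9211314 u; Δm = 1.0441314 u; E_B = 972.60 MeV; E_B/A = 8.532 MeV
⁸⁰Se has the higher binding energy per nucleon, so it is the more tightly bound nucleus.

⁸⁰Se; 8.71 MeV/nucleon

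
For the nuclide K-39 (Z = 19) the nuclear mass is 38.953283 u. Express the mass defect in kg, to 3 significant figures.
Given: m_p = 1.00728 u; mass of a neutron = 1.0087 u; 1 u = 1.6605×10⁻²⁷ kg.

Total constituent mass: 19 × 1.00728 + 20 × 1.0087 = 39.31232 u
The mass defect is 39.31232 − 38.953283 = 0.359037 u.
In SI units: 0.359037 u × 1.6605×10⁻²⁷ kg/u = 5.9618e-28 kg

5.96e-28 kg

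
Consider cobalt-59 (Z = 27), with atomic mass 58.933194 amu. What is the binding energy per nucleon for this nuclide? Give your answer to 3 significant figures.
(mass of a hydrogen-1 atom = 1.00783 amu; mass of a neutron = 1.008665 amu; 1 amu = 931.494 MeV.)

The nucleus contains 27 protons and 59 − 27 = 32 neutrons.
Total constituent mass: 27 × 1.00783 + 32 × 1.008665 = 59.488690 amu
Δm = 59.488690 − 58.933194 = 0.555496 amu
Binding energy = Δm·c² = 0.555496 × 931.494 MeV/amu = 517.441 MeV
BE/A = 517.441 MeV / 59 = 8.770 MeV/nucleon

8.77 MeV/nucleon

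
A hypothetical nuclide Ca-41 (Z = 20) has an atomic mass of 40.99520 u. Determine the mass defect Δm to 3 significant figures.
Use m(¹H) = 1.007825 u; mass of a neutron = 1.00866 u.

0.343 u

Σm = 20·m(¹H) + 21·m_n = 20.156500 + 21.18186 = 41.338360 u
The mass defect is 41.338360 − 40.99520 = 0.343160 u.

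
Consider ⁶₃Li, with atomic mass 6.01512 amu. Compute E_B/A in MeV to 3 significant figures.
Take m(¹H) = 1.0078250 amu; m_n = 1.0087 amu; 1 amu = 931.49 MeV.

5.35 MeV/nucleon

With 3 protons and 3 neutrons (A = 6):
Mass of separated nucleons = 3(1.0078250) + 3(1.0087) = 3.0234750 + 3.0261 = 6.0495750 amu
Δm = 6.0495750 − 6.01512 = 0.0344550 amu
Binding energy = Δm·c² = 0.0344550 × 931.49 MeV/amu = 32.0945 MeV
Dividing by A = 6 gives 5.349 MeV per nucleon.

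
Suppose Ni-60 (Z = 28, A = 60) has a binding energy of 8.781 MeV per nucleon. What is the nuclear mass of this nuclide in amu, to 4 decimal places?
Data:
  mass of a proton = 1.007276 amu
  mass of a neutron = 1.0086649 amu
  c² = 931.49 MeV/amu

Total binding energy = 60 × 8.781 = 526.860 MeV
Mass defect = 526.860 MeV / (931.49 MeV/amu) = 0.565610 amu
Constituent mass = 28(1.007276) + 32(1.0086649) = 60.4810048 amu
Nuclear mass = 60.4810048 − 0.565610 = 59.9153948 amu ≈ 59.9154 amu (to 4 decimal places)

59.9154 amu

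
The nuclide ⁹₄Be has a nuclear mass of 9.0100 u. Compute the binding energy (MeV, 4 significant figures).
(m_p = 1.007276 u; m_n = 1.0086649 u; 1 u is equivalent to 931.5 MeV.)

Mass of separated nucleons = 4(1.007276) + 5(1.0086649) = 4.029104 + 5.0433245 = 9.0724285 u
The mass defect is 9.0724285 − 9.0100 = 0.0624285 u.
Binding energy = Δm·c² = 0.0624285 × 931.5 MeV/u = 58.1521 MeV

58.15 MeV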